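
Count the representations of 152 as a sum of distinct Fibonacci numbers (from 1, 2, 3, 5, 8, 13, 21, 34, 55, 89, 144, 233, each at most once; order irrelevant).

11

152 = 144+8 = 144+5+3 = 89+55+8 = 144+5+2+1 = … (7 more), for 11 in all.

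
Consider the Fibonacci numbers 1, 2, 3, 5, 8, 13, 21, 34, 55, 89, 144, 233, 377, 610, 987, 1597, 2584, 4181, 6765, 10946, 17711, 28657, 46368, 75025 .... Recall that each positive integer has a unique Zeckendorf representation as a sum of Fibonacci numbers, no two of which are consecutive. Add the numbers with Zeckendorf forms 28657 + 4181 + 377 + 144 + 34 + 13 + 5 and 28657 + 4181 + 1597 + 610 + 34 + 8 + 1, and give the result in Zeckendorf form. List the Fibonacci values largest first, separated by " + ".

The two numbers are 33411 and 35088, so their sum is 68499.
subtract 46368 from 68499: 22131 remains
subtract 17711 from 22131: 4420 remains
subtract 4181 from 4420: 239 remains
subtract 233 from 239: 6 remains
subtract 5 from 6: 1 remains
subtract 1 from 1: 0 remains

46368 + 17711 + 4181 + 233 + 5 + 1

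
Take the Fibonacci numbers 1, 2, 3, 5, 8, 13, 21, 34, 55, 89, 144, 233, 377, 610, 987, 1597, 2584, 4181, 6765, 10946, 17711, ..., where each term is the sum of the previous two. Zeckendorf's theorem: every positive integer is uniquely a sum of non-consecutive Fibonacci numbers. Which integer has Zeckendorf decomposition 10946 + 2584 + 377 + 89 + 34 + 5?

14035

10946 + 2584 + 377 + 89 + 34 + 5 = 14035.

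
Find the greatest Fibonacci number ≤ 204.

144 ≤ 204 < 233, so the largest Fibonacci number not exceeding 204 is 144.

144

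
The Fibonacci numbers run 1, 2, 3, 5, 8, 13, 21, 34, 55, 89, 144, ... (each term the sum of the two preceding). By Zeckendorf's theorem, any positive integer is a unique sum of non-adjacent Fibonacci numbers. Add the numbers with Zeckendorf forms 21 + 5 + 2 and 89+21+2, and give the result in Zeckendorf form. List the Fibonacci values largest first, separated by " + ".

The two numbers are 28 and 112, so their sum is 140.
Greedy algorithm:
140 − 89 = 51
51 − 34 = 17
17 − 13 = 4
4 − 3 = 1
1 − 1 = 0

89 + 34 + 13 + 3 + 1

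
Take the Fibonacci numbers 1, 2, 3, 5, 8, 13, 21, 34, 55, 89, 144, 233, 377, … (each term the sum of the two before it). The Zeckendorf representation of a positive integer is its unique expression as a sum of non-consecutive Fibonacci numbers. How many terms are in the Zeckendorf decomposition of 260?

Greedily peel off the largest Fibonacci term at each step:
subtract 233 from 260: 27 remains
subtract 21 from 27: 6 remains
subtract 5 from 6: 1 remains
subtract 1 from 1: 0 remains
260 = 233 + 21 + 5 + 1, which has 4 terms.

4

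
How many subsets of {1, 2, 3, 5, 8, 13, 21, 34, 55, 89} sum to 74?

74 = 55+13+5+1 = 55+13+3+2+1 = 34+21+13+5+1 = 55+8+5+3+2+1 = … (2 more), for 6 in all.

6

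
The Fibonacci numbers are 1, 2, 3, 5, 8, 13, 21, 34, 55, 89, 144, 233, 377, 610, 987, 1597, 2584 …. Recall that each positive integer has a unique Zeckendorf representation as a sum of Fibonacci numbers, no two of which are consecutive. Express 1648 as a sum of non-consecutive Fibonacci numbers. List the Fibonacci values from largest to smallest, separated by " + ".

1597 + 34 + 13 + 3 + 1

1597 ≤ 1648 < 2584, so take 1597; remainder 51
34 ≤ 51 < 55, so take 34; remainder 17
13 ≤ 17 < 21, so take 13; remainder 4
3 ≤ 4 < 5, so take 3; remainder 1
1 ≤ 1 < 2, so take 1; remainder 0
So 1648 = 1597 + 34 + 13 + 3 + 1, with no two terms consecutive in the sequence.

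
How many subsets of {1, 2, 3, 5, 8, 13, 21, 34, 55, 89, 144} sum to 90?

90 = 89+1 = 55+34+1 = 55+21+13+1 = 55+21+8+5+1 = 55+21+8+3+2+1 — 5 representations.

5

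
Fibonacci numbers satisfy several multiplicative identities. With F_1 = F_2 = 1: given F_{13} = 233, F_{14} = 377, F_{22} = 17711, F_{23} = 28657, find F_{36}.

By the addition formula F_{m+n} = F_m F_{n+1} + F_{m−1} F_n with m=14, n=22: F_{36} = 377·28657 + 233·17711 = 10803689 + 4126663 = 14930352.

14930352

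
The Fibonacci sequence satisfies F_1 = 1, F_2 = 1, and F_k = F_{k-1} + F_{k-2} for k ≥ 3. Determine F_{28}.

317811

Iterating the recurrence up to F_{20} = 6765 and F_{19} = 4181:
F_{21} = F_{20} + F_{19} = 6765 + 4181 = 10946
F_{22} = F_{21} + F_{20} = 10946 + 6765 = 17711
F_{23} = F_{22} + F_{21} = 17711 + 10946 = 28657
F_{24} = F_{23} + F_{22} = 28657 + 17711 = 46368
F_{25} = F_{24} + F_{23} = 46368 + 28657 = 75025
F_{26} = F_{25} + F_{24} = 75025 + 46368 = 121393
F_{27} = F_{26} + F_{25} = 121393 + 75025 = 196418
F_{28} = F_{27} + F_{26} = 196418 + 121393 = 317811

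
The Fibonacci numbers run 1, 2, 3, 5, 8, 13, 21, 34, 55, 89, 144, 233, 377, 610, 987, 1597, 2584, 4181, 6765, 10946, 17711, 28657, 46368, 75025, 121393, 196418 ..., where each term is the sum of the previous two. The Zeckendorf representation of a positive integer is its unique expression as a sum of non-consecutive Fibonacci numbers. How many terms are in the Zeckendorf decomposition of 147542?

Greedy algorithm:
147542 − 121393 = 26149
26149 − 17711 = 8438
8438 − 6765 = 1673
1673 − 1597 = 76
76 − 55 = 21
21 − 21 = 0
147542 = 121393 + 17711 + 6765 + 1597 + 55 + 21, which has 6 terms.

6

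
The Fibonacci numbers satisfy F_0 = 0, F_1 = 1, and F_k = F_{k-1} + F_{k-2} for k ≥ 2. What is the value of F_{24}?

46368

Iterating the recurrence up to F_{16} = 987 and F_{15} = 610:
F_{17} = F_{16} + F_{15} = 987 + 610 = 1597
F_{18} = F_{17} + F_{16} = 1597 + 987 = 2584
F_{19} = F_{18} + F_{17} = 2584 + 1597 = 4181
F_{20} = F_{19} + F_{18} = 4181 + 2584 = 6765
F_{21} = F_{20} + F_{19} = 6765 + 4181 = 10946
F_{22} = F_{21} + F_{20} = 10946 + 6765 = 17711
F_{23} = F_{22} + F_{21} = 17711 + 10946 = 28657
F_{24} = F_{23} + F_{22} = 28657 + 17711 = 46368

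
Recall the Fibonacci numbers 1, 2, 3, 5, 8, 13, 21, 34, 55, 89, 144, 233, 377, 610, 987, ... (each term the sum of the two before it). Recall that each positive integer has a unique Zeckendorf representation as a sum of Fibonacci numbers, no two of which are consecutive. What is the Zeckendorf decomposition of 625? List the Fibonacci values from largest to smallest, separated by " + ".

610 + 13 + 2

largest Fibonacci ≤ 625 is 610; 625 − 610 = 15
largest Fibonacci ≤ 15 is 13; 15 − 13 = 2
largest Fibonacci ≤ 2 is 2; 2 − 2 = 0
So 625 = 610 + 13 + 2, with no two terms consecutive in the sequence.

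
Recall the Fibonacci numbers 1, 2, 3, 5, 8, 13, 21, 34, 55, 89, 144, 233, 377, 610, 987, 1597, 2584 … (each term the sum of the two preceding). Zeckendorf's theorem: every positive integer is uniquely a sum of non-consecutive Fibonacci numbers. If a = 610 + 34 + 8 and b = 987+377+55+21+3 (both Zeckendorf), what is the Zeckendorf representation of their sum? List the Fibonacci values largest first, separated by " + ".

1597 + 377 + 89 + 21 + 8 + 3

The two numbers are 652 and 1443, so their sum is 2095.
Greedy algorithm:
1597 ≤ 2095 < 2584, so take 1597; remainder 498
377 ≤ 498 < 610, so take 377; remainder 121
89 ≤ 121 < 144, so take 89; remainder 32
21 ≤ 32 < 34, so take 21; remainder 11
8 ≤ 11 < 13, so take 8; remainder 3
3 ≤ 3 < 5, so take 3; remainder 0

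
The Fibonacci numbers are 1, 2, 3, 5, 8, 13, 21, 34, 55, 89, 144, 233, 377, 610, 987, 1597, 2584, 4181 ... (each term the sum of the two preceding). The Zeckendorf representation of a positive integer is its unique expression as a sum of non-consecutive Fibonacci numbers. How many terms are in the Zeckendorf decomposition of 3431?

5

Repeatedly subtract the largest Fibonacci number that fits:
3431: greatest Fibonacci not exceeding it is 2584, leaving 847
847: greatest Fibonacci not exceeding it is 610, leaving 237
237: greatest Fibonacci not exceeding it is 233, leaving 4
4: greatest Fibonacci not exceeding it is 3, leaving 1
1: greatest Fibonacci not exceeding it is 1, leaving 0
3431 = 2584 + 610 + 233 + 3 + 1, which has 5 terms.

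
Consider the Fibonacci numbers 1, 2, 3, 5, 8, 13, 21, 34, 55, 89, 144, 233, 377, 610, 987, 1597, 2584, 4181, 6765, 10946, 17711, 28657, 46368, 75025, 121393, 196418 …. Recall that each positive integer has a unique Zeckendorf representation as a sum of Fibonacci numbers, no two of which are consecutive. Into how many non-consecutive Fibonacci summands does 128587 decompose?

6

Repeatedly subtract the largest Fibonacci number that fits:
take 121393 (≤ 128587); 128587 − 121393 = 7194
take 6765 (≤ 7194); 7194 − 6765 = 429
take 377 (≤ 429); 429 − 377 = 52
take 34 (≤ 52); 52 − 34 = 18
take 13 (≤ 18); 18 − 13 = 5
take 5 (≤ 5); 5 − 5 = 0
128587 = 121393 + 6765 + 377 + 34 + 13 + 5, which has 6 terms.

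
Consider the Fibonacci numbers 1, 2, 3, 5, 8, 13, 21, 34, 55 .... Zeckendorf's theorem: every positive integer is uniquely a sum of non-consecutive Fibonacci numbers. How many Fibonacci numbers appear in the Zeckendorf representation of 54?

4

Repeatedly subtract the largest Fibonacci number that fits:
34 ≤ 54 < 55, so take 34; remainder 20
13 ≤ 20 < 21, so take 13; remainder 7
5 ≤ 7 < 8, so take 5; remainder 2
2 ≤ 2 < 3, so take 2; remainder 0
54 = 34 + 13 + 5 + 2, which has 4 terms.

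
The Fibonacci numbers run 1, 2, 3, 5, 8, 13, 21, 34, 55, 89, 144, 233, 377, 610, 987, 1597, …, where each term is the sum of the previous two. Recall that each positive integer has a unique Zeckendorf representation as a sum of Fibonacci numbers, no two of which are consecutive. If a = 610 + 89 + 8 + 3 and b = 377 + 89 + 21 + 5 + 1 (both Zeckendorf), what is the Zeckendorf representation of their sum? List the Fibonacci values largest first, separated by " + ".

987 + 144 + 55 + 13 + 3 + 1

The two numbers are 710 and 493, so their sum is 1203.
1203: greatest Fibonacci not exceeding it is 987, leaving 216
216: greatest Fibonacci not exceeding it is 144, leaving 72
72: greatest Fibonacci not exceeding it is 55, leaving 17
17: greatest Fibonacci not exceeding it is 13, leaving 4
4: greatest Fibonacci not exceeding it is 3, leaving 1
1: greatest Fibonacci not exceeding it is 1, leaving 0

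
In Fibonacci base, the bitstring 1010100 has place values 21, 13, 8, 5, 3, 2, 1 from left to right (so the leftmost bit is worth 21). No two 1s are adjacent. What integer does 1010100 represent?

32

Summing the place values of the 1 bits: 21 + 8 + 3 = 32.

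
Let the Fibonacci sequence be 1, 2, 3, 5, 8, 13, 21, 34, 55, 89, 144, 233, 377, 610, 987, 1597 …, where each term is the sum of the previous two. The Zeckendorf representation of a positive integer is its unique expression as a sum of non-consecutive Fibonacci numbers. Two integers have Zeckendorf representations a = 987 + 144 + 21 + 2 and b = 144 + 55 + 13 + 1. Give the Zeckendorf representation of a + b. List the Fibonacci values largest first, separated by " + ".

987 + 377 + 3

The two numbers are 1154 and 213, so their sum is 1367.
Greedy algorithm:
subtract 987 from 1367: 380 remains
subtract 377 from 380: 3 remains
subtract 3 from 3: 0 remains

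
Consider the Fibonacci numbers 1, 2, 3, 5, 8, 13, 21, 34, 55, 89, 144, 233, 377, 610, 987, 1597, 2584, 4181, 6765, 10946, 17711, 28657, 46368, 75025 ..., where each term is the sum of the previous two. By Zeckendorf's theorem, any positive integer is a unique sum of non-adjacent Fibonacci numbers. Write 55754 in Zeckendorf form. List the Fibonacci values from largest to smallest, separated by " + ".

take 46368 (≤ 55754); 55754 − 46368 = 9386
take 6765 (≤ 9386); 9386 − 6765 = 2621
take 2584 (≤ 2621); 2621 − 2584 = 37
take 34 (≤ 37); 37 − 34 = 3
take 3 (≤ 3); 3 − 3 = 0
So 55754 = 46368 + 6765 + 2584 + 34 + 3, with no two terms consecutive in the sequence.

46368 + 6765 + 2584 + 34 + 3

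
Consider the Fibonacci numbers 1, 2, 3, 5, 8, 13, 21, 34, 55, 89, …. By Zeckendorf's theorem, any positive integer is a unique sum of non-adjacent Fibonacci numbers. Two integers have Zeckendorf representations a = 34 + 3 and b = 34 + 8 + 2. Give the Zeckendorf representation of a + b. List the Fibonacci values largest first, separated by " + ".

55 + 21 + 5

The two numbers are 37 and 44, so their sum is 81.
81: greatest Fibonacci not exceeding it is 55, leaving 26
26: greatest Fibonacci not exceeding it is 21, leaving 5
5: greatest Fibonacci not exceeding it is 5, leaving 0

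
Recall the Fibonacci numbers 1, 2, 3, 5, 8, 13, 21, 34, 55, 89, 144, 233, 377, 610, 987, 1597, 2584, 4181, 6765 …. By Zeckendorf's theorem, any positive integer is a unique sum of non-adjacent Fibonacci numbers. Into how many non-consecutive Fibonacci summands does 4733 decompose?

Greedy algorithm:
largest Fibonacci ≤ 4733 is 4181; 4733 − 4181 = 552
largest Fibonacci ≤ 552 is 377; 552 − 377 = 175
largest Fibonacci ≤ 175 is 144; 175 − 144 = 31
largest Fibonacci ≤ 31 is 21; 31 − 21 = 10
largest Fibonacci ≤ 10 is 8; 10 − 8 = 2
largest Fibonacci ≤ 2 is 2; 2 − 2 = 0
4733 = 4181 + 377 + 144 + 21 + 8 + 2, which has 6 terms.

6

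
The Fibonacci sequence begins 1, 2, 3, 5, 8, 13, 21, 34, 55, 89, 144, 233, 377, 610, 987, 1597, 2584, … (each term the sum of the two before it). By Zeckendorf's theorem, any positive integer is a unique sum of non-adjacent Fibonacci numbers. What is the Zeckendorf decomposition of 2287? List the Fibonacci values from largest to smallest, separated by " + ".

subtract 1597 from 2287: 690 remains
subtract 610 from 690: 80 remains
subtract 55 from 80: 25 remains
subtract 21 from 25: 4 remains
subtract 3 from 4: 1 remains
subtract 1 from 1: 0 remains
So 2287 = 1597 + 610 + 55 + 21 + 3 + 1, with no two terms consecutive in the sequence.

1597 + 610 + 55 + 21 + 3 + 1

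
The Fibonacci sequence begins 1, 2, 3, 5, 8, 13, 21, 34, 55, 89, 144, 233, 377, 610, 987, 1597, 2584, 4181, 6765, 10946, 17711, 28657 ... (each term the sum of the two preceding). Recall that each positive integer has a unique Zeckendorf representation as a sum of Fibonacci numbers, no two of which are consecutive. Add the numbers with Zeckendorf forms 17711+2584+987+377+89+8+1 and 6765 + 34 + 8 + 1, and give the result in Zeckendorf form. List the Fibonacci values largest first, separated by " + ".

17711 + 6765 + 2584 + 987 + 377 + 89 + 34 + 13 + 5

The two numbers are 21757 and 6808, so their sum is 28565.
28565 − 17711 = 10854
10854 − 6765 = 4089
4089 − 2584 = 1505
1505 − 987 = 518
518 − 377 = 141
141 − 89 = 52
52 − 34 = 18
18 − 13 = 5
5 − 5 = 0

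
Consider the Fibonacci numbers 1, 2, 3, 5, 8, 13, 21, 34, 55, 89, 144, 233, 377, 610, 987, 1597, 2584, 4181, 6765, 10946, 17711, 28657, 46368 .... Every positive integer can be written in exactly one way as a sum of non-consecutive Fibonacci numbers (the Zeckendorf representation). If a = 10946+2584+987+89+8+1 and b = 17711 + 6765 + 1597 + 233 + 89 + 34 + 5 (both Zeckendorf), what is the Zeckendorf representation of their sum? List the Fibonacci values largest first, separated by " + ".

The two numbers are 14615 and 26434, so their sum is 41049.
Greedily peel off the largest Fibonacci term at each step:
largest Fibonacci ≤ 41049 is 28657; 41049 − 28657 = 12392
largest Fibonacci ≤ 12392 is 10946; 12392 − 10946 = 1446
largest Fibonacci ≤ 1446 is 987; 1446 − 987 = 459
largest Fibonacci ≤ 459 is 377; 459 − 377 = 82
largest Fibonacci ≤ 82 is 55; 82 − 55 = 27
largest Fibonacci ≤ 27 is 21; 27 − 21 = 6
largest Fibonacci ≤ 6 is 5; 6 − 5 = 1
largest Fibonacci ≤ 1 is 1; 1 − 1 = 0

28657 + 10946 + 987 + 377 + 55 + 21 + 5 + 1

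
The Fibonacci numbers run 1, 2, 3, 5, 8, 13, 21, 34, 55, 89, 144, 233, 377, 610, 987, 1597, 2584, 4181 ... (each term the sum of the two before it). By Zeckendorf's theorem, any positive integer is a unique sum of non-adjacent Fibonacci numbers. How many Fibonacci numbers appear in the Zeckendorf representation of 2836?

Repeatedly subtract the largest Fibonacci number that fits:
take 2584 (≤ 2836); 2836 − 2584 = 252
take 233 (≤ 252); 252 − 233 = 19
take 13 (≤ 19); 19 − 13 = 6
take 5 (≤ 6); 6 − 5 = 1
take 1 (≤ 1); 1 − 1 = 0
2836 = 2584 + 233 + 13 + 5 + 1, which has 5 terms.

5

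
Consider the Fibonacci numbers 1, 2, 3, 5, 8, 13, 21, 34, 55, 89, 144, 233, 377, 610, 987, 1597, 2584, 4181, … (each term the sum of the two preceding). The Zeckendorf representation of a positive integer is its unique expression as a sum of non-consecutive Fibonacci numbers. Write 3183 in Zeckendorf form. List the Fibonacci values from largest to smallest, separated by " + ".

largest Fibonacci ≤ 3183 is 2584; 3183 − 2584 = 599
largest Fibonacci ≤ 599 is 377; 599 − 377 = 222
largest Fibonacci ≤ 222 is 144; 222 − 144 = 78
largest Fibonacci ≤ 78 is 55; 78 − 55 = 23
largest Fibonacci ≤ 23 is 21; 23 − 21 = 2
largest Fibonacci ≤ 2 is 2; 2 − 2 = 0
So 3183 = 2584 + 377 + 144 + 55 + 21 + 2, with no two terms consecutive in the sequence.

2584 + 377 + 144 + 55 + 21 + 2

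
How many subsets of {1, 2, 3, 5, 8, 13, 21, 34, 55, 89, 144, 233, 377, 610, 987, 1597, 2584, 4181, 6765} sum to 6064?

Starting from the Zeckendorf form and repeatedly splitting a term F_k into F_{k−1} + F_{k−2} (when neither is already used) reaches every representation.
6064 = 4181+1597+233+34+13+5+1 = 4181+1597+233+34+13+3+2+1 = 4181+1597+144+89+34+13+5+1 = 4181+987+610+233+34+13+5+1 = … (33 more), for 37 in all.

37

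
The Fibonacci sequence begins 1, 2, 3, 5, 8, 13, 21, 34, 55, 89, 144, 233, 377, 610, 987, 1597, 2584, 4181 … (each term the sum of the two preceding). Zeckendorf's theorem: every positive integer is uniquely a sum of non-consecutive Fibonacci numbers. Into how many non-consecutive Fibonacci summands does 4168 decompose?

Repeatedly subtract the largest Fibonacci number that fits:
subtract 2584 from 4168: 1584 remains
subtract 987 from 1584: 597 remains
subtract 377 from 597: 220 remains
subtract 144 from 220: 76 remains
subtract 55 from 76: 21 remains
subtract 21 from 21: 0 remains
4168 = 2584 + 987 + 377 + 144 + 55 + 21, which has 6 terms.

6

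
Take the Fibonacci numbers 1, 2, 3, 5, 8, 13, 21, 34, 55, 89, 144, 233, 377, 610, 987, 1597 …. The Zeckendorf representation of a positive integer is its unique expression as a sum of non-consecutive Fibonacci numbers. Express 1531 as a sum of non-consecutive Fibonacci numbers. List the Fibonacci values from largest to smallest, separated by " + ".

987 + 377 + 144 + 21 + 2

Repeatedly subtract the largest Fibonacci number that fits:
1531: greatest Fibonacci not exceeding it is 987, leaving 544
544: greatest Fibonacci not exceeding it is 377, leaving 167
167: greatest Fibonacci not exceeding it is 144, leaving 23
23: greatest Fibonacci not exceeding it is 21, leaving 2
2: greatest Fibonacci not exceeding it is 2, leaving 0
So 1531 = 987 + 377 + 144 + 21 + 2, with no two terms consecutive in the sequence.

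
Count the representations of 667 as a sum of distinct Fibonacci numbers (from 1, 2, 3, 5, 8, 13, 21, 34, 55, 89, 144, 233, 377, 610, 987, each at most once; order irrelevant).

12

Starting from the Zeckendorf form and repeatedly splitting a term F_k into F_{k−1} + F_{k−2} (when neither is already used) reaches every representation.
667 = 610+55+2 = 610+34+21+2 = 377+233+55+2 = 610+34+13+8+2 = 377+233+34+21+2 = … (7 more), for 12 in all.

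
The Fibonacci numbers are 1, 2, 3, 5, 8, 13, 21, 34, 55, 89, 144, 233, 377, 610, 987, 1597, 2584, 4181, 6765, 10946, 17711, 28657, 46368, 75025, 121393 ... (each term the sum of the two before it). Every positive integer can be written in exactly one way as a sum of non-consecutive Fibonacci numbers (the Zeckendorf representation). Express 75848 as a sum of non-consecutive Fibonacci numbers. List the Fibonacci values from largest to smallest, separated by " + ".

75025 ≤ 75848 < 121393, so take 75025; remainder 823
610 ≤ 823 < 987, so take 610; remainder 213
144 ≤ 213 < 233, so take 144; remainder 69
55 ≤ 69 < 89, so take 55; remainder 14
13 ≤ 14 < 21, so take 13; remainder 1
1 ≤ 1 < 2, so take 1; remainder 0
So 75848 = 75025 + 610 + 144 + 55 + 13 + 1, with no two terms consecutive in the sequence.

75025 + 610 + 144 + 55 + 13 + 1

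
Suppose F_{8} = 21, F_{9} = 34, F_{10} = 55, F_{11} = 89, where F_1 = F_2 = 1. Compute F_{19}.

4181

By the addition formula F_{m+n} = F_m F_{n+1} + F_{m−1} F_n with m=9, n=10: F_{19} = 34·89 + 21·55 = 3026 + 1155 = 4181.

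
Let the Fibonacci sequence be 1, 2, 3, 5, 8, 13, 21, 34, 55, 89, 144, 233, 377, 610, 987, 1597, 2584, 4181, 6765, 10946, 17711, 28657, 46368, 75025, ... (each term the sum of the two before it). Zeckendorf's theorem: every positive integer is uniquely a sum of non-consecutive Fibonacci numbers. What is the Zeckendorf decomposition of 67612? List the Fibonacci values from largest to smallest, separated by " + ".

67612 − 46368 = 21244
21244 − 17711 = 3533
3533 − 2584 = 949
949 − 610 = 339
339 − 233 = 106
106 − 89 = 17
17 − 13 = 4
4 − 3 = 1
1 − 1 = 0
So 67612 = 46368 + 17711 + 2584 + 610 + 233 + 89 + 13 + 3 + 1, with no two terms consecutive in the sequence.

46368 + 17711 + 2584 + 610 + 233 + 89 + 13 + 3 + 1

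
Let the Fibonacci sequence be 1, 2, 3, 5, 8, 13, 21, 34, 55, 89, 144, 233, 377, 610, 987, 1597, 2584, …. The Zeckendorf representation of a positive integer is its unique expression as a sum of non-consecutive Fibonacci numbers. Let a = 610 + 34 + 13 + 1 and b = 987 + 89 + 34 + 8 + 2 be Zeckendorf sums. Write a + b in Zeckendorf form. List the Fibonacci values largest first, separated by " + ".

1597 + 144 + 34 + 3

The two numbers are 658 and 1120, so their sum is 1778.
Repeatedly subtract the largest Fibonacci number that fits:
1778: greatest Fibonacci not exceeding it is 1597, leaving 181
181: greatest Fibonacci not exceeding it is 144, leaving 37
37: greatest Fibonacci not exceeding it is 34, leaving 3
3: greatest Fibonacci not exceeding it is 3, leaving 0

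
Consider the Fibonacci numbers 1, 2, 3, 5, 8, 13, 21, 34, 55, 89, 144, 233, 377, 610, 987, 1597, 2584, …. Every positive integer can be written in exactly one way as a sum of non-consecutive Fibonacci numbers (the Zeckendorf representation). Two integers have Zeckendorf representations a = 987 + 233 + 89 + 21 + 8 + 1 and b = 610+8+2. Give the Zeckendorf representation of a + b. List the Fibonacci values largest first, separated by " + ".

1597 + 233 + 89 + 34 + 5 + 1

The two numbers are 1339 and 620, so their sum is 1959.
1959: greatest Fibonacci not exceeding it is 1597, leaving 362
362: greatest Fibonacci not exceeding it is 233, leaving 129
129: greatest Fibonacci not exceeding it is 89, leaving 40
40: greatest Fibonacci not exceeding it is 34, leaving 6
6: greatest Fibonacci not exceeding it is 5, leaving 1
1: greatest Fibonacci not exceeding it is 1, leaving 0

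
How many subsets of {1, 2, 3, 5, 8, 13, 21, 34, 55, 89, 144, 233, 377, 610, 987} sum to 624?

14

Starting from the Zeckendorf form and repeatedly splitting a term F_k into F_{k−1} + F_{k−2} (when neither is already used) reaches every representation.
624 = 610+13+1 = 610+8+5+1 = 377+233+13+1 = 610+8+3+2+1 = 377+233+8+5+1 = … (9 more), for 14 in all.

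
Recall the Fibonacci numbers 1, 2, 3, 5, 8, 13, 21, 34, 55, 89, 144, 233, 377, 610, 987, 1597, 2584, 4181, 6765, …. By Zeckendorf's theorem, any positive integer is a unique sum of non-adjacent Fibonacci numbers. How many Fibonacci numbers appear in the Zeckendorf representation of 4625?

6

Greedy algorithm:
4625 − 4181 = 444
444 − 377 = 67
67 − 55 = 12
12 − 8 = 4
4 − 3 = 1
1 − 1 = 0
4625 = 4181 + 377 + 55 + 8 + 3 + 1, which has 6 terms.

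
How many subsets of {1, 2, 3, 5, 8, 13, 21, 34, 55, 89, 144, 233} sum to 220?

10

Starting from the Zeckendorf form and repeatedly splitting a term F_k into F_{k−1} + F_{k−2} (when neither is already used) reaches every representation.
220 = 144+55+21 = 144+55+13+8 = 144+55+13+5+3 = 144+34+21+13+8 = … (6 more), for 10 in all.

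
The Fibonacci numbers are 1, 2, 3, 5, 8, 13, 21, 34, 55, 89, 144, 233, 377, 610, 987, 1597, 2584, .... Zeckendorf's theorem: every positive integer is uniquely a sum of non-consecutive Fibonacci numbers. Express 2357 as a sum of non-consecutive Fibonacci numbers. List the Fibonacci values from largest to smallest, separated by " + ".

1597 ≤ 2357 < 2584, so take 1597; remainder 760
610 ≤ 760 < 987, so take 610; remainder 150
144 ≤ 150 < 233, so take 144; remainder 6
5 ≤ 6 < 8, so take 5; remainder 1
1 ≤ 1 < 2, so take 1; remainder 0
So 2357 = 1597 + 610 + 144 + 5 + 1, with no two terms consecutive in the sequence.

1597 + 610 + 144 + 5 + 1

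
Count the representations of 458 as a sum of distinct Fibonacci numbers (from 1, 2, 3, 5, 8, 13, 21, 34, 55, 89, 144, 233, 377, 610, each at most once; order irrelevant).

458 = 377+55+21+5 = 377+55+21+3+2 = 377+55+13+8+5 = 233+144+55+21+5 = 377+55+13+8+3+2 = … (9 more), for 14 in all.

14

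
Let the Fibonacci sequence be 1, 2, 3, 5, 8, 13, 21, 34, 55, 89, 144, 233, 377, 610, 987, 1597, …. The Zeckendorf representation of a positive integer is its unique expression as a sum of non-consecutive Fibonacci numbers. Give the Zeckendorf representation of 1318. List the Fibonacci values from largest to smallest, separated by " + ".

1318 − 987 = 331
331 − 233 = 98
98 − 89 = 9
9 − 8 = 1
1 − 1 = 0
So 1318 = 987 + 233 + 89 + 8 + 1, with no two terms consecutive in the sequence.

987 + 233 + 89 + 8 + 1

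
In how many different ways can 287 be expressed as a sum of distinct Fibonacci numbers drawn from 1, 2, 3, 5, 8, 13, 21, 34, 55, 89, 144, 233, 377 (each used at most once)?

2

287 = 233+34+13+5+2 = 144+89+34+13+5+2 — 2 representations.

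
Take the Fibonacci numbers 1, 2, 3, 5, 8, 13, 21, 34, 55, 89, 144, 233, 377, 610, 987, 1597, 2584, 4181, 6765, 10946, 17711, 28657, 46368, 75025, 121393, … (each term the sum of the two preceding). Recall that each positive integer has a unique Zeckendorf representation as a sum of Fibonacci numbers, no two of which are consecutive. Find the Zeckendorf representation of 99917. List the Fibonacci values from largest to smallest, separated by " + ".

75025 + 17711 + 6765 + 377 + 34 + 5

take 75025 (≤ 99917); 99917 − 75025 = 24892
take 17711 (≤ 24892); 24892 − 17711 = 7181
take 6765 (≤ 7181); 7181 − 6765 = 416
take 377 (≤ 416); 416 − 377 = 39
take 34 (≤ 39); 39 − 34 = 5
take 5 (≤ 5); 5 − 5 = 0
So 99917 = 75025 + 17711 + 6765 + 377 + 34 + 5, with no two terms consecutive in the sequence.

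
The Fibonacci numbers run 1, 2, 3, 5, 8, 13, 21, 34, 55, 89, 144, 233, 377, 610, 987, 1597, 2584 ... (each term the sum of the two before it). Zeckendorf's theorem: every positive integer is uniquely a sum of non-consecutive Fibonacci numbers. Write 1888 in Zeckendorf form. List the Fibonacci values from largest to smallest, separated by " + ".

1597 + 233 + 55 + 3

Repeatedly subtract the largest Fibonacci number that fits:
subtract 1597 from 1888: 291 remains
subtract 233 from 291: 58 remains
subtract 55 from 58: 3 remains
subtract 3 from 3: 0 remains
So 1888 = 1597 + 233 + 55 + 3, with no two terms consecutive in the sequence.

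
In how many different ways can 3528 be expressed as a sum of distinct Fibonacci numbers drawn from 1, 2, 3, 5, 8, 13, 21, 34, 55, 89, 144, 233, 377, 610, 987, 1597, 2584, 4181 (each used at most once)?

Each representation comes from the Zeckendorf form by replacing some F_k with F_{k−1} + F_{k−2} where possible.
3528 = 2584+610+233+89+8+3+1 = 2584+610+233+55+34+8+3+1 = 1597+987+610+233+89+8+3+1 = 2584+610+233+55+21+13+8+3+1 = … (10 more), for 14 in all.

14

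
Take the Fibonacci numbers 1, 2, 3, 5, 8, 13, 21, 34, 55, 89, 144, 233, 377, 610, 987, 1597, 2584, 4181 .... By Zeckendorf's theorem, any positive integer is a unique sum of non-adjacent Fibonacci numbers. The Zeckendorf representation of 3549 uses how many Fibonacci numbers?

8

3549: greatest Fibonacci not exceeding it is 2584, leaving 965
965: greatest Fibonacci not exceeding it is 610, leaving 355
355: greatest Fibonacci not exceeding it is 233, leaving 122
122: greatest Fibonacci not exceeding it is 89, leaving 33
33: greatest Fibonacci not exceeding it is 21, leaving 12
12: greatest Fibonacci not exceeding it is 8, leaving 4
4: greatest Fibonacci not exceeding it is 3, leaving 1
1: greatest Fibonacci not exceeding it is 1, leaving 0
3549 = 2584 + 610 + 233 + 89 + 21 + 8 + 3 + 1, which has 8 terms.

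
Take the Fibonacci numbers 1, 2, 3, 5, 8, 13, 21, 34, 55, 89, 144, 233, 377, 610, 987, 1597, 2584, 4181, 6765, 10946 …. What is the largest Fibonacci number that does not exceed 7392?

6765 ≤ 7392 < 10946, so the largest Fibonacci number not exceeding 7392 is 6765.

6765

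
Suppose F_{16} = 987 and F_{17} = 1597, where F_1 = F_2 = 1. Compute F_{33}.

By F_{2k+1} = F_k² + F_{k+1}²: F_{33} = 987² + 1597² = 974169 + 2550409 = 3524578.

3524578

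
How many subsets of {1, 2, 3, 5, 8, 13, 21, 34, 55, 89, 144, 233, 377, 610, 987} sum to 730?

Each representation comes from the Zeckendorf form by replacing some F_k with F_{k−1} + F_{k−2} where possible.
730 = 610+89+21+8+2 = 610+89+21+5+3+2 = 610+55+34+21+8+2 = 377+233+89+21+8+2 = 610+89+13+8+5+3+2 = … (10 more), for 15 in all.

15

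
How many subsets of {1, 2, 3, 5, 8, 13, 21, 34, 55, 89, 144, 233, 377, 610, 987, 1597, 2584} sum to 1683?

Each representation comes from the Zeckendorf form by replacing some F_k with F_{k−1} + F_{k−2} where possible.
1683 = 1597+55+21+8+2 = 1597+55+21+5+3+2 = 987+610+55+21+8+2 = 1597+55+13+8+5+3+2 = 987+610+55+21+5+3+2 = … (11 more), for 16 in all.

16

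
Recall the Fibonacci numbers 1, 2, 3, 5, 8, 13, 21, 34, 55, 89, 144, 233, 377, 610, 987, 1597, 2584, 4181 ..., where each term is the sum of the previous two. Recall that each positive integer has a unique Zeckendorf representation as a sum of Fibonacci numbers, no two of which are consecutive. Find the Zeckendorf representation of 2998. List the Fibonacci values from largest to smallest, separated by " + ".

2584 + 377 + 34 + 3

take 2584 (≤ 2998); 2998 − 2584 = 414
take 377 (≤ 414); 414 − 377 = 37
take 34 (≤ 37); 37 − 34 = 3
take 3 (≤ 3); 3 − 3 = 0
So 2998 = 2584 + 377 + 34 + 3, with no two terms consecutive in the sequence.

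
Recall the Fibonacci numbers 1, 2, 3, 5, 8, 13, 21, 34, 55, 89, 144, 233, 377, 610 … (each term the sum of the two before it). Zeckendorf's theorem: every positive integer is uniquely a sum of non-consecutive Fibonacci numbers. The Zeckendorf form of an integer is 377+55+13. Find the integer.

377+55+13 = 445.

445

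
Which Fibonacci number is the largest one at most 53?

34 ≤ 53 < 55, so the largest Fibonacci number not exceeding 53 is 34.

34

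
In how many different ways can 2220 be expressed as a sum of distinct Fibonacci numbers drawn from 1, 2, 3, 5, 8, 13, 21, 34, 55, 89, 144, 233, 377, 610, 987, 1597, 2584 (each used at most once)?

2220 = 1597+610+13 = 1597+610+8+5 = 1597+377+233+13 = 1597+610+8+3+2 = … (21 more), for 25 in all.

25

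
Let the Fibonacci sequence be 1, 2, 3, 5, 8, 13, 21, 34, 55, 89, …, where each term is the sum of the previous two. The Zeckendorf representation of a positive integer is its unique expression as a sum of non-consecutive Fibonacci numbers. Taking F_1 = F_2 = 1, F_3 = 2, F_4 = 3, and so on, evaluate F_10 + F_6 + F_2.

F_10 + F_6 + F_2 = 55 + 8 + 1 = 64.

64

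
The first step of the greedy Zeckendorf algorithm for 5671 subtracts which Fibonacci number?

4181 ≤ 5671 < 6765, so the largest Fibonacci number not exceeding 5671 is 4181.

4181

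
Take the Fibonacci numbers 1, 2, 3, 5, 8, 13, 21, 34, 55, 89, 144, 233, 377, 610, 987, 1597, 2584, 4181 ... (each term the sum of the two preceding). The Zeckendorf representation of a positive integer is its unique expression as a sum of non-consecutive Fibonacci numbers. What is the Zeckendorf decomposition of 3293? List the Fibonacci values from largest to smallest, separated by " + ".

Repeatedly subtract the largest Fibonacci number that fits:
subtract 2584 from 3293: 709 remains
subtract 610 from 709: 99 remains
subtract 89 from 99: 10 remains
subtract 8 from 10: 2 remains
subtract 2 from 2: 0 remains
So 3293 = 2584 + 610 + 89 + 8 + 2, with no two terms consecutive in the sequence.

2584 + 610 + 89 + 8 + 2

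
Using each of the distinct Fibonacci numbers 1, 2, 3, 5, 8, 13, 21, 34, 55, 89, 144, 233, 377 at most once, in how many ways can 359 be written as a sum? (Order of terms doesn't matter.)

Each representation comes from the Zeckendorf form by replacing some F_k with F_{k−1} + F_{k−2} where possible.
359 = 233+89+34+3 = 233+89+34+2+1 = 233+89+21+13+3 = 233+89+21+13+2+1 = … (10 more), for 14 in all.

14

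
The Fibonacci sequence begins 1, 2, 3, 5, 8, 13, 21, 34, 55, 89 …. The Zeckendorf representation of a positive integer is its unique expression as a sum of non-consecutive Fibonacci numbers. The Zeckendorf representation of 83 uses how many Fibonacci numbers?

4

subtract 55 from 83: 28 remains
subtract 21 from 28: 7 remains
subtract 5 from 7: 2 remains
subtract 2 from 2: 0 remains
83 = 55 + 21 + 5 + 2, which has 4 terms.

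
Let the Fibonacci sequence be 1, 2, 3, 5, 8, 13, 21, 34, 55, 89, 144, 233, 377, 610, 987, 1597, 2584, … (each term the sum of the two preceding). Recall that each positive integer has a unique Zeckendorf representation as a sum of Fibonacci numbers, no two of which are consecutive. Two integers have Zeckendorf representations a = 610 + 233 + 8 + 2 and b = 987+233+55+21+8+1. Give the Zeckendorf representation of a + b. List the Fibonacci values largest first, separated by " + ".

1597 + 377 + 144 + 34 + 5 + 1

The two numbers are 853 and 1305, so their sum is 2158.
2158: greatest Fibonacci not exceeding it is 1597, leaving 561
561: greatest Fibonacci not exceeding it is 377, leaving 184
184: greatest Fibonacci not exceeding it is 144, leaving 40
40: greatest Fibonacci not exceeding it is 34, leaving 6
6: greatest Fibonacci not exceeding it is 5, leaving 1
1: greatest Fibonacci not exceeding it is 1, leaving 0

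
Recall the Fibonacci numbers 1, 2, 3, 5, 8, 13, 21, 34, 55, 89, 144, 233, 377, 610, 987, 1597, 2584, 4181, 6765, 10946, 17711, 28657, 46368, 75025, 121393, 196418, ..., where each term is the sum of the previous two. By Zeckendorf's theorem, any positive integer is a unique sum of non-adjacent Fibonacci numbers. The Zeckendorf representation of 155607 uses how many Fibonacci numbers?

8

subtract 121393 from 155607: 34214 remains
subtract 28657 from 34214: 5557 remains
subtract 4181 from 5557: 1376 remains
subtract 987 from 1376: 389 remains
subtract 377 from 389: 12 remains
subtract 8 from 12: 4 remains
subtract 3 from 4: 1 remains
subtract 1 from 1: 0 remains
155607 = 121393 + 28657 + 4181 + 987 + 377 + 8 + 3 + 1, which has 8 terms.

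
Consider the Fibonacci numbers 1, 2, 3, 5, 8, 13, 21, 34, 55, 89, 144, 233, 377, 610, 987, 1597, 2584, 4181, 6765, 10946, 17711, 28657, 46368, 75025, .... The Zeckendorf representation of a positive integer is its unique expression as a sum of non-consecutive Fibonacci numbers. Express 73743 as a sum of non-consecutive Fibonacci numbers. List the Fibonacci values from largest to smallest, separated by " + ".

46368 + 17711 + 6765 + 2584 + 233 + 55 + 21 + 5 + 1

73743 − 46368 = 27375
27375 − 17711 = 9664
9664 − 6765 = 2899
2899 − 2584 = 315
315 − 233 = 82
82 − 55 = 27
27 − 21 = 6
6 − 5 = 1
1 − 1 = 0
So 73743 = 46368 + 17711 + 6765 + 2584 + 233 + 55 + 21 + 5 + 1, with no two terms consecutive in the sequence.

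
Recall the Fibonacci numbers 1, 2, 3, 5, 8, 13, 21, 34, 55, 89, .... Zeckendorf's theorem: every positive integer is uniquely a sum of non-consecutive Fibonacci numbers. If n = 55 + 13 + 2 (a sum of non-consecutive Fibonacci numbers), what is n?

55 + 13 + 2 = 70.

70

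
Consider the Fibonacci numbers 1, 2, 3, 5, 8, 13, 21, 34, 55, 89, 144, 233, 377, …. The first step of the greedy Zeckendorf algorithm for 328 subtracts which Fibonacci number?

233 ≤ 328 < 377, so the largest Fibonacci number not exceeding 328 is 233.

233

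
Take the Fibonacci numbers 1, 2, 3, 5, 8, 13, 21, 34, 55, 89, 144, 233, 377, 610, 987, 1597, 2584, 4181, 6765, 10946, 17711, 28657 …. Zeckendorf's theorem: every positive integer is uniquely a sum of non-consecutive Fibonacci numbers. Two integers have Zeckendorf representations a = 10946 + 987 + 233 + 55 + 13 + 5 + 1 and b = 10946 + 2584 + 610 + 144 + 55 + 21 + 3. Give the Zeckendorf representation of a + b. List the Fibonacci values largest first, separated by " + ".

17711 + 6765 + 1597 + 377 + 144 + 8 + 1

The two numbers are 12240 and 14363, so their sum is 26603.
Greedily peel off the largest Fibonacci term at each step:
26603: greatest Fibonacci not exceeding it is 17711, leaving 8892
8892: greatest Fibonacci not exceeding it is 6765, leaving 2127
2127: greatest Fibonacci not exceeding it is 1597, leaving 530
530: greatest Fibonacci not exceeding it is 377, leaving 153
153: greatest Fibonacci not exceeding it is 144, leaving 9
9: greatest Fibonacci not exceeding it is 8, leaving 1
1: greatest Fibonacci not exceeding it is 1, leaving 0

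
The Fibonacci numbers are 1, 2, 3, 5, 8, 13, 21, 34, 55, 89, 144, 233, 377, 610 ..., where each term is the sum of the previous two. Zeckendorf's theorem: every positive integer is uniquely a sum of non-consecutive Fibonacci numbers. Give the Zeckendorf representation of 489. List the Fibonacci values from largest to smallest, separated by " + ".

377 + 89 + 21 + 2

take 377 (≤ 489); 489 − 377 = 112
take 89 (≤ 112); 112 − 89 = 23
take 21 (≤ 23); 23 − 21 = 2
take 2 (≤ 2); 2 − 2 = 0
So 489 = 377 + 89 + 21 + 2, with no two terms consecutive in the sequence.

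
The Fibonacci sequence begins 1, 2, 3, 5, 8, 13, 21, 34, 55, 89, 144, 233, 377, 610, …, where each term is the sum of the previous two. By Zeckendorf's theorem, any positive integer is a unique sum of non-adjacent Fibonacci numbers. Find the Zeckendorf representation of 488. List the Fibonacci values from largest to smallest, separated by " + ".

377 + 89 + 21 + 1

377 ≤ 488 < 610, so take 377; remainder 111
89 ≤ 111 < 144, so take 89; remainder 22
21 ≤ 22 < 34, so take 21; remainder 1
1 ≤ 1 < 2, so take 1; remainder 0
So 488 = 377 + 89 + 21 + 1, with no two terms consecutive in the sequence.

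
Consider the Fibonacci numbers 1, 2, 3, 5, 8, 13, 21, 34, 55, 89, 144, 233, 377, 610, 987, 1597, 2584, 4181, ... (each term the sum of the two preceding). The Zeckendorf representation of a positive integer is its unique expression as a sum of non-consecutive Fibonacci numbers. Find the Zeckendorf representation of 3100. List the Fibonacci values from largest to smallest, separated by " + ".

2584 + 377 + 89 + 34 + 13 + 3

3100 − 2584 = 516
516 − 377 = 139
139 − 89 = 50
50 − 34 = 16
16 − 13 = 3
3 − 3 = 0
So 3100 = 2584 + 377 + 89 + 34 + 13 + 3, with no two terms consecutive in the sequence.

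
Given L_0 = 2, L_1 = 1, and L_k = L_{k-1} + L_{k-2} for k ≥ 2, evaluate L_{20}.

Iterating the recurrence up to L_{15} = 1364 and L_{14} = 843:
L_{16} = L_{15} + L_{14} = 1364 + 843 = 2207
L_{17} = L_{16} + L_{15} = 2207 + 1364 = 3571
L_{18} = L_{17} + L_{16} = 3571 + 2207 = 5778
L_{19} = L_{18} + L_{17} = 5778 + 3571 = 9349
L_{20} = L_{19} + L_{18} = 9349 + 5778 = 15127

15127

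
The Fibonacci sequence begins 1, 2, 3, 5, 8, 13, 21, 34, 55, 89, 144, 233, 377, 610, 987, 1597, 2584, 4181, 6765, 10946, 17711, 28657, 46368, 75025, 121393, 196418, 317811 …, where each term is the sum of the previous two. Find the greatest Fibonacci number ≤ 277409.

196418

196418 ≤ 277409 < 317811, so the largest Fibonacci number not exceeding 277409 is 196418.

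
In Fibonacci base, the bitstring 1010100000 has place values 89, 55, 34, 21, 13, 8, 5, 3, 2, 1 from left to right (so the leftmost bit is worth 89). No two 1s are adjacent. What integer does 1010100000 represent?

136

Summing the place values of the 1 bits: 89 + 34 + 13 = 136.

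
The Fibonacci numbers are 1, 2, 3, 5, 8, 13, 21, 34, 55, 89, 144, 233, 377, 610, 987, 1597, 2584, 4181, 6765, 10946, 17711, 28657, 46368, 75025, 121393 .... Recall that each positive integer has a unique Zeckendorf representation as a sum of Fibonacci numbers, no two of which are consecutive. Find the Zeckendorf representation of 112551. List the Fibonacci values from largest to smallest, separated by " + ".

112551: greatest Fibonacci not exceeding it is 75025, leaving 37526
37526: greatest Fibonacci not exceeding it is 28657, leaving 8869
8869: greatest Fibonacci not exceeding it is 6765, leaving 2104
2104: greatest Fibonacci not exceeding it is 1597, leaving 507
507: greatest Fibonacci not exceeding it is 377, leaving 130
130: greatest Fibonacci not exceeding it is 89, leaving 41
41: greatest Fibonacci not exceeding it is 34, leaving 7
7: greatest Fibonacci not exceeding it is 5, leaving 2
2: greatest Fibonacci not exceeding it is 2, leaving 0
So 112551 = 75025 + 28657 + 6765 + 1597 + 377 + 89 + 34 + 5 + 2, with no two terms consecutive in the sequence.

75025 + 28657 + 6765 + 1597 + 377 + 89 + 34 + 5 + 2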